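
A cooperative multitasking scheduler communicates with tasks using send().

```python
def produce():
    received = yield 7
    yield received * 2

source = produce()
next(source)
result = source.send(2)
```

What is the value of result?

Step 1: next(source) advances to first yield, producing 7.
Step 2: send(2) resumes, received = 2.
Step 3: yield received * 2 = 2 * 2 = 4.
Therefore result = 4.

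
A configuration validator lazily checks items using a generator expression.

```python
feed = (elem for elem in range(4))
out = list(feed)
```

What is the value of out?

Step 1: Generator expression iterates range(4): [0, 1, 2, 3].
Step 2: list() collects all values.
Therefore out = [0, 1, 2, 3].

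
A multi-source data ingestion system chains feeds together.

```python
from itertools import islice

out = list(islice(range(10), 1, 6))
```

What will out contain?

Step 1: islice(range(10), 1, 6) takes elements at indices [1, 6).
Step 2: Elements: [1, 2, 3, 4, 5].
Therefore out = [1, 2, 3, 4, 5].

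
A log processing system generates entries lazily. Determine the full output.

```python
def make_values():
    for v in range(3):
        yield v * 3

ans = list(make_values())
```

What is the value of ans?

Step 1: For each v in range(3), yield v * 3:
  v=0: yield 0 * 3 = 0
  v=1: yield 1 * 3 = 3
  v=2: yield 2 * 3 = 6
Therefore ans = [0, 3, 6].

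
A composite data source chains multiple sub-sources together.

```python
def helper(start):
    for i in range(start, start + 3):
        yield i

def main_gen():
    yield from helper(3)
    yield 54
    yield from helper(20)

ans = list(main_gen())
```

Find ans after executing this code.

Step 1: main_gen() delegates to helper(3):
  yield 3
  yield 4
  yield 5
Step 2: yield 54
Step 3: Delegates to helper(20):
  yield 20
  yield 21
  yield 22
Therefore ans = [3, 4, 5, 54, 20, 21, 22].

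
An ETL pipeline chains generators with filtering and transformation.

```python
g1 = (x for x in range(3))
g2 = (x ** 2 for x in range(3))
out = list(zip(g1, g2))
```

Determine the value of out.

Step 1: g1 produces [0, 1, 2].
Step 2: g2 produces [0, 1, 4].
Step 3: zip pairs them: [(0, 0), (1, 1), (2, 4)].
Therefore out = [(0, 0), (1, 1), (2, 4)].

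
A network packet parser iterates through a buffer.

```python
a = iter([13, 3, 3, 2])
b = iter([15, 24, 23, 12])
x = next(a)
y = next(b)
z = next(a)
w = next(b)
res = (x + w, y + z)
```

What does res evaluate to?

Step 1: a iterates [13, 3, 3, 2], b iterates [15, 24, 23, 12].
Step 2: x = next(a) = 13, y = next(b) = 15.
Step 3: z = next(a) = 3, w = next(b) = 24.
Step 4: res = (13 + 24, 15 + 3) = (37, 18).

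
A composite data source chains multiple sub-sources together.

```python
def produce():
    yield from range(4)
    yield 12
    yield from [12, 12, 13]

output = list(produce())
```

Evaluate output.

Step 1: Trace yields in order:
  yield 0
  yield 1
  yield 2
  yield 3
  yield 12
  yield 12
  yield 12
  yield 13
Therefore output = [0, 1, 2, 3, 12, 12, 12, 13].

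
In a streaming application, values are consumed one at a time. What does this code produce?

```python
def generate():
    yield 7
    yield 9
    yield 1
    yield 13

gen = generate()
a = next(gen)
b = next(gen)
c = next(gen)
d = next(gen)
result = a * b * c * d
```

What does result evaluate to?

Step 1: Create generator and consume all values:
  a = next(gen) = 7
  b = next(gen) = 9
  c = next(gen) = 1
  d = next(gen) = 13
Step 2: result = 7 * 9 * 1 * 13 = 819.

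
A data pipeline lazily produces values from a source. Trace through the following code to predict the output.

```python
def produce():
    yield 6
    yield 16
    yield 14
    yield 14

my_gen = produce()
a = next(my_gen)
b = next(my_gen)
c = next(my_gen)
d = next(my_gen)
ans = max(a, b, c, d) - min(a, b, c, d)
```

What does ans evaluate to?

Step 1: Create generator and consume all values:
  a = next(my_gen) = 6
  b = next(my_gen) = 16
  c = next(my_gen) = 14
  d = next(my_gen) = 14
Step 2: max = 16, min = 6, ans = 16 - 6 = 10.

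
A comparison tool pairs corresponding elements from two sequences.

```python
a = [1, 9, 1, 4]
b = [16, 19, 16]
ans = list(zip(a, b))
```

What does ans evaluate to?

Step 1: zip stops at shortest (len(a)=4, len(b)=3):
  Index 0: (1, 16)
  Index 1: (9, 19)
  Index 2: (1, 16)
Step 2: Last element of a (4) has no pair, dropped.
Therefore ans = [(1, 16), (9, 19), (1, 16)].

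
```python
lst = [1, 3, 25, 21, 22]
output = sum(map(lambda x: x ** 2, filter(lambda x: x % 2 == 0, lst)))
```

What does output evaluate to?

Step 1: Filter even numbers from [1, 3, 25, 21, 22]: [22]
Step 2: Square each: [484]
Step 3: Sum = 484.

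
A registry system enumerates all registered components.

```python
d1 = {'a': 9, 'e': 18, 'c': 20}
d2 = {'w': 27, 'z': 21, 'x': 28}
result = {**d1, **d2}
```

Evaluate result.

Step 1: Merge d1 and d2 (d2 values override on key conflicts).
Step 2: d1 has keys ['a', 'e', 'c'], d2 has keys ['w', 'z', 'x'].
Therefore result = {'a': 9, 'e': 18, 'c': 20, 'w': 27, 'z': 21, 'x': 28}.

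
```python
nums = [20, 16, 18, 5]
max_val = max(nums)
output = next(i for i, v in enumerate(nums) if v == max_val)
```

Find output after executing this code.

Step 1: max([20, 16, 18, 5]) = 20.
Step 2: Find first index where value == 20:
  Index 0: 20 == 20, found!
Therefore output = 0.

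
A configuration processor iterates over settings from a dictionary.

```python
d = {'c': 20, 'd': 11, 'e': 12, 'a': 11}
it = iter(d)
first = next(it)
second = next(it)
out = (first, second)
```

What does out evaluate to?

Step 1: iter(d) iterates over keys: ['c', 'd', 'e', 'a'].
Step 2: first = next(it) = 'c', second = next(it) = 'd'.
Therefore out = ('c', 'd').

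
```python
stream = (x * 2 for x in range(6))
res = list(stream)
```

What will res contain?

Step 1: For each x in range(6), compute x*2:
  x=0: 0*2 = 0
  x=1: 1*2 = 2
  x=2: 2*2 = 4
  x=3: 3*2 = 6
  x=4: 4*2 = 8
  x=5: 5*2 = 10
Therefore res = [0, 2, 4, 6, 8, 10].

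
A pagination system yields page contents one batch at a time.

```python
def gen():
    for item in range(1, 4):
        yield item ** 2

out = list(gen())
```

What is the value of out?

Step 1: For each item in range(1, 4), yield item**2:
  item=1: yield 1**2 = 1
  item=2: yield 2**2 = 4
  item=3: yield 3**2 = 9
Therefore out = [1, 4, 9].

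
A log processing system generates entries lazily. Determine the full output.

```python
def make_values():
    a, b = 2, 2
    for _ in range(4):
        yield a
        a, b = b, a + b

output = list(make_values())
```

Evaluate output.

Step 1: Fibonacci-like sequence starting with a=2, b=2:
  Iteration 1: yield a=2, then a,b = 2,4
  Iteration 2: yield a=2, then a,b = 4,6
  Iteration 3: yield a=4, then a,b = 6,10
  Iteration 4: yield a=6, then a,b = 10,16
Therefore output = [2, 2, 4, 6].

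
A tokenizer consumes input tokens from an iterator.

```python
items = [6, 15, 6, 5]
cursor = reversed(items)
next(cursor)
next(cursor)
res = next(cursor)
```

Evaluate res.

Step 1: reversed([6, 15, 6, 5]) gives iterator: [5, 6, 15, 6].
Step 2: First next() = 5, second next() = 6.
Step 3: Third next() = 15.
Therefore res = 15.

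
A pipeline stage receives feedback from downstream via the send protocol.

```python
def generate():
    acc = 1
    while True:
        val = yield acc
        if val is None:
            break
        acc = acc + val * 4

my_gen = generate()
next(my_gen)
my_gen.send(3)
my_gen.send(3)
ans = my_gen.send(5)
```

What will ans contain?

Step 1: next() -> yield acc=1.
Step 2: send(3) -> val=3, acc = 1 + 3*4 = 13, yield 13.
Step 3: send(3) -> val=3, acc = 13 + 3*4 = 25, yield 25.
Step 4: send(5) -> val=5, acc = 25 + 5*4 = 45, yield 45.
Therefore ans = 45.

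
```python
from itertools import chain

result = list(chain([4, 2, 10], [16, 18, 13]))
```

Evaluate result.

Step 1: chain() concatenates iterables: [4, 2, 10] + [16, 18, 13].
Therefore result = [4, 2, 10, 16, 18, 13].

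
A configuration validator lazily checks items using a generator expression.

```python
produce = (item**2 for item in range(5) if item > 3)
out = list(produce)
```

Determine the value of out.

Step 1: For range(5), keep item > 3, then square:
  item=0: 0 <= 3, excluded
  item=1: 1 <= 3, excluded
  item=2: 2 <= 3, excluded
  item=3: 3 <= 3, excluded
  item=4: 4 > 3, yield 4**2 = 16
Therefore out = [16].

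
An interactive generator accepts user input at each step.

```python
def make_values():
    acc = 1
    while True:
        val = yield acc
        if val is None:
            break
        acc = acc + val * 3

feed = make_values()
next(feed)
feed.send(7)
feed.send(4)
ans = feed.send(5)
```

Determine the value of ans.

Step 1: next() -> yield acc=1.
Step 2: send(7) -> val=7, acc = 1 + 7*3 = 22, yield 22.
Step 3: send(4) -> val=4, acc = 22 + 4*3 = 34, yield 34.
Step 4: send(5) -> val=5, acc = 34 + 5*3 = 49, yield 49.
Therefore ans = 49.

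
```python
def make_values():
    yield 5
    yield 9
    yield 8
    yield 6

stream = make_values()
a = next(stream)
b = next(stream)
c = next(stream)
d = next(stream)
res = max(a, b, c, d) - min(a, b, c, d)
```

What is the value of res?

Step 1: Create generator and consume all values:
  a = next(stream) = 5
  b = next(stream) = 9
  c = next(stream) = 8
  d = next(stream) = 6
Step 2: max = 9, min = 5, res = 9 - 5 = 4.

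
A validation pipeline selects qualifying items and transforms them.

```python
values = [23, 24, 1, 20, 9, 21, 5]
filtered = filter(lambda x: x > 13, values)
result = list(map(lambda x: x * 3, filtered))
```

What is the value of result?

Step 1: Filter values for elements > 13:
  23: kept
  24: kept
  1: removed
  20: kept
  9: removed
  21: kept
  5: removed
Step 2: Map x * 3 on filtered [23, 24, 20, 21]:
  23 -> 69
  24 -> 72
  20 -> 60
  21 -> 63
Therefore result = [69, 72, 60, 63].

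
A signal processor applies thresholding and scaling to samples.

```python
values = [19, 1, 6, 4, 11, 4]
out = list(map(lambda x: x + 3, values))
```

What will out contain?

Step 1: Apply lambda x: x + 3 to each element:
  19 -> 22
  1 -> 4
  6 -> 9
  4 -> 7
  11 -> 14
  4 -> 7
Therefore out = [22, 4, 9, 7, 14, 7].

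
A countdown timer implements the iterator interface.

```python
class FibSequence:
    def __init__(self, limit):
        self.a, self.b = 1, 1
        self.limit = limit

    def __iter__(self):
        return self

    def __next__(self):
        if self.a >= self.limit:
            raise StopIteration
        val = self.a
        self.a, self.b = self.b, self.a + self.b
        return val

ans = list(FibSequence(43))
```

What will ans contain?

Step 1: Fibonacci-like sequence (a=1, b=1) until >= 43:
  Yield 1, then a,b = 1,2
  Yield 1, then a,b = 2,3
  Yield 2, then a,b = 3,5
  Yield 3, then a,b = 5,8
  Yield 5, then a,b = 8,13
  Yield 8, then a,b = 13,21
  Yield 13, then a,b = 21,34
  Yield 21, then a,b = 34,55
  Yield 34, then a,b = 55,89
Step 2: 55 >= 43, stop.
Therefore ans = [1, 1, 2, 3, 5, 8, 13, 21, 34].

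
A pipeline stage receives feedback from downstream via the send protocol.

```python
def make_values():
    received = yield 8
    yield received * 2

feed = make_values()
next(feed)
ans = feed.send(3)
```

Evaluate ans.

Step 1: next(feed) advances to first yield, producing 8.
Step 2: send(3) resumes, received = 3.
Step 3: yield received * 2 = 3 * 2 = 6.
Therefore ans = 6.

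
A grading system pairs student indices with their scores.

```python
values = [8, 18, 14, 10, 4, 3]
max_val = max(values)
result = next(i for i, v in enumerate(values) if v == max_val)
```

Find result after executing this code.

Step 1: max([8, 18, 14, 10, 4, 3]) = 18.
Step 2: Find first index where value == 18:
  Index 0: 8 != 18
  Index 1: 18 == 18, found!
Therefore result = 1.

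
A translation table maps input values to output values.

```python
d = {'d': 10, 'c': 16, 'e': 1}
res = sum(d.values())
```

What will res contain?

Step 1: d.values() = [10, 16, 1].
Step 2: sum = 27.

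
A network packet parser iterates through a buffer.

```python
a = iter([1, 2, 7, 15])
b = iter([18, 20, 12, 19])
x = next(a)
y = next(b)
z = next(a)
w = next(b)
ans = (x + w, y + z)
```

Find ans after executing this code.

Step 1: a iterates [1, 2, 7, 15], b iterates [18, 20, 12, 19].
Step 2: x = next(a) = 1, y = next(b) = 18.
Step 3: z = next(a) = 2, w = next(b) = 20.
Step 4: ans = (1 + 20, 18 + 2) = (21, 20).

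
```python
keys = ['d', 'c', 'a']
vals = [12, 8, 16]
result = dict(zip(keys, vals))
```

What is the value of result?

Step 1: zip pairs keys with values:
  'd' -> 12
  'c' -> 8
  'a' -> 16
Therefore result = {'d': 12, 'c': 8, 'a': 16}.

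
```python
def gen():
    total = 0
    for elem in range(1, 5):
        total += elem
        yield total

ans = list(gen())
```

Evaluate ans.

Step 1: Generator accumulates running sum:
  elem=1: total = 1, yield 1
  elem=2: total = 3, yield 3
  elem=3: total = 6, yield 6
  elem=4: total = 10, yield 10
Therefore ans = [1, 3, 6, 10].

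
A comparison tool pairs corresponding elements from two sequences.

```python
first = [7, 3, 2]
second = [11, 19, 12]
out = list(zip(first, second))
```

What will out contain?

Step 1: zip pairs elements at same index:
  Index 0: (7, 11)
  Index 1: (3, 19)
  Index 2: (2, 12)
Therefore out = [(7, 11), (3, 19), (2, 12)].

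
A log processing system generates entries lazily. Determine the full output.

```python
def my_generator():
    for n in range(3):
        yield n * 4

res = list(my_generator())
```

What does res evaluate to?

Step 1: For each n in range(3), yield n * 4:
  n=0: yield 0 * 4 = 0
  n=1: yield 1 * 4 = 4
  n=2: yield 2 * 4 = 8
Therefore res = [0, 4, 8].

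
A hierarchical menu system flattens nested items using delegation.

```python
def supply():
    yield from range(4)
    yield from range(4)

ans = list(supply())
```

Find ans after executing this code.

Step 1: Trace yields in order:
  yield 0
  yield 1
  yield 2
  yield 3
  yield 0
  yield 1
  yield 2
  yield 3
Therefore ans = [0, 1, 2, 3, 0, 1, 2, 3].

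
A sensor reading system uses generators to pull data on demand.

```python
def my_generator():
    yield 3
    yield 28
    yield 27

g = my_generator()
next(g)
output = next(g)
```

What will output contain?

Step 1: my_generator() creates a generator.
Step 2: next(g) yields 3 (consumed and discarded).
Step 3: next(g) yields 28, assigned to output.
Therefore output = 28.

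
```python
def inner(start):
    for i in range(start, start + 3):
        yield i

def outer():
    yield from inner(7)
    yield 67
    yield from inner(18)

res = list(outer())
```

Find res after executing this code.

Step 1: outer() delegates to inner(7):
  yield 7
  yield 8
  yield 9
Step 2: yield 67
Step 3: Delegates to inner(18):
  yield 18
  yield 19
  yield 20
Therefore res = [7, 8, 9, 67, 18, 19, 20].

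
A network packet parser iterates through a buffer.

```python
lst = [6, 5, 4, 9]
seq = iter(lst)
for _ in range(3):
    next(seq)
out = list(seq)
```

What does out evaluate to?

Step 1: Create iterator over [6, 5, 4, 9].
Step 2: Advance 3 positions (consuming [6, 5, 4]).
Step 3: list() collects remaining elements: [9].
Therefore out = [9].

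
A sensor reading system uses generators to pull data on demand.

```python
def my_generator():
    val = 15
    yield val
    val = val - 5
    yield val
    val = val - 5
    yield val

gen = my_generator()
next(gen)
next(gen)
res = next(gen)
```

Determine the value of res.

Step 1: Trace through generator execution:
  Yield 1: val starts at 15, yield 15
  Yield 2: val = 15 - 5 = 10, yield 10
  Yield 3: val = 10 - 5 = 5, yield 5
Step 2: First next() gets 15, second next() gets the second value, third next() yields 5.
Therefore res = 5.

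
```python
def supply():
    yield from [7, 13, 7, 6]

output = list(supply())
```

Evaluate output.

Step 1: yield from delegates to the iterable, yielding each element.
Step 2: Collected values: [7, 13, 7, 6].
Therefore output = [7, 13, 7, 6].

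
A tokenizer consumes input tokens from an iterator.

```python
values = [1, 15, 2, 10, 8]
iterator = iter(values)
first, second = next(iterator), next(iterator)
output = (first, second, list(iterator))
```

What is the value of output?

Step 1: Create iterator over [1, 15, 2, 10, 8].
Step 2: first = 1, second = 15.
Step 3: Remaining elements: [2, 10, 8].
Therefore output = (1, 15, [2, 10, 8]).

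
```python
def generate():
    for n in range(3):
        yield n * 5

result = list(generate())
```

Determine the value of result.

Step 1: For each n in range(3), yield n * 5:
  n=0: yield 0 * 5 = 0
  n=1: yield 1 * 5 = 5
  n=2: yield 2 * 5 = 10
Therefore result = [0, 5, 10].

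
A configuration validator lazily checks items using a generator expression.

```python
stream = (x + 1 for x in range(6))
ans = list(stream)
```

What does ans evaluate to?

Step 1: For each x in range(6), compute x+1:
  x=0: 0+1 = 1
  x=1: 1+1 = 2
  x=2: 2+1 = 3
  x=3: 3+1 = 4
  x=4: 4+1 = 5
  x=5: 5+1 = 6
Therefore ans = [1, 2, 3, 4, 5, 6].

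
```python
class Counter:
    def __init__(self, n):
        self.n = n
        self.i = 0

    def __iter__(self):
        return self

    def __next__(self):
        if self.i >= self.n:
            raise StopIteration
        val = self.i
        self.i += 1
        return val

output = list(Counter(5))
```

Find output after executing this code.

Step 1: Counter(5) creates an iterator counting 0 to 4.
Step 2: list() consumes all values: [0, 1, 2, 3, 4].
Therefore output = [0, 1, 2, 3, 4].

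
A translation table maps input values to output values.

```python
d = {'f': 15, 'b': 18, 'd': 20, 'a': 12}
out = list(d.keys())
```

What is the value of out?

Step 1: d.keys() returns the dictionary keys in insertion order.
Therefore out = ['f', 'b', 'd', 'a'].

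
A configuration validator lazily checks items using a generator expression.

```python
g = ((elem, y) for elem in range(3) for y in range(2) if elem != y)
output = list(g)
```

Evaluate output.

Step 1: Nested generator over range(3) x range(2) where elem != y:
  (0, 0): excluded (elem == y)
  (0, 1): included
  (1, 0): included
  (1, 1): excluded (elem == y)
  (2, 0): included
  (2, 1): included
Therefore output = [(0, 1), (1, 0), (2, 0), (2, 1)].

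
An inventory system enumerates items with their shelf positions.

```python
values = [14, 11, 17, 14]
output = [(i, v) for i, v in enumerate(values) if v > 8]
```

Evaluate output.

Step 1: Filter enumerate([14, 11, 17, 14]) keeping v > 8:
  (0, 14): 14 > 8, included
  (1, 11): 11 > 8, included
  (2, 17): 17 > 8, included
  (3, 14): 14 > 8, included
Therefore output = [(0, 14), (1, 11), (2, 17), (3, 14)].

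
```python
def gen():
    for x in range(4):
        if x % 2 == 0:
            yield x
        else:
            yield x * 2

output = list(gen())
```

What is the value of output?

Step 1: For each x in range(4), yield x if even, else x*2:
  x=0 (even): yield 0
  x=1 (odd): yield 1*2 = 2
  x=2 (even): yield 2
  x=3 (odd): yield 3*2 = 6
Therefore output = [0, 2, 2, 6].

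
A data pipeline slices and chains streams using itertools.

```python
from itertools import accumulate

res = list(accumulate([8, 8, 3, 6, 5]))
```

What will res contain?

Step 1: accumulate computes running sums:
  + 8 = 8
  + 8 = 16
  + 3 = 19
  + 6 = 25
  + 5 = 30
Therefore res = [8, 16, 19, 25, 30].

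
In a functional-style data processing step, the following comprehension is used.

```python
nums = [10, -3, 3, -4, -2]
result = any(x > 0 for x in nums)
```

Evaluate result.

Step 1: Check x > 0 for each element in [10, -3, 3, -4, -2]:
  10 > 0: True
  -3 > 0: False
  3 > 0: True
  -4 > 0: False
  -2 > 0: False
Step 2: any() returns True.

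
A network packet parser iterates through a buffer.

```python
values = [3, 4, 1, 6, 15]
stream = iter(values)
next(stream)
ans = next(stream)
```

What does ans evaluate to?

Step 1: Create iterator over [3, 4, 1, 6, 15].
Step 2: next() consumes 3.
Step 3: next() returns 4.
Therefore ans = 4.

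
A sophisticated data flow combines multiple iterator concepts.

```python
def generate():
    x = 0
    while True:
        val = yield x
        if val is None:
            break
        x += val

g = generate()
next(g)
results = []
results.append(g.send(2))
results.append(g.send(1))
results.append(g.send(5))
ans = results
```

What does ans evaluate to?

Step 1: next(g) -> yield 0.
Step 2: send(2) -> x = 2, yield 2.
Step 3: send(1) -> x = 3, yield 3.
Step 4: send(5) -> x = 8, yield 8.
Therefore ans = [2, 3, 8].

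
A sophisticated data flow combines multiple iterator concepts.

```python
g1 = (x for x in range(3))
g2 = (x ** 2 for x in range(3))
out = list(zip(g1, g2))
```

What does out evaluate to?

Step 1: g1 produces [0, 1, 2].
Step 2: g2 produces [0, 1, 4].
Step 3: zip pairs them: [(0, 0), (1, 1), (2, 4)].
Therefore out = [(0, 0), (1, 1), (2, 4)].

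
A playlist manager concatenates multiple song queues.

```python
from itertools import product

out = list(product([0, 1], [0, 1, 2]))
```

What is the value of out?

Step 1: product([0, 1], [0, 1, 2]) gives all pairs:
  (0, 0)
  (0, 1)
  (0, 2)
  (1, 0)
  (1, 1)
  (1, 2)
Therefore out = [(0, 0), (0, 1), (0, 2), (1, 0), (1, 1), (1, 2)].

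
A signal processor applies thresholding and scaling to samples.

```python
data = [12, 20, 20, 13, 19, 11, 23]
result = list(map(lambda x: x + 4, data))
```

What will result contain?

Step 1: Apply lambda x: x + 4 to each element:
  12 -> 16
  20 -> 24
  20 -> 24
  13 -> 17
  19 -> 23
  11 -> 15
  23 -> 27
Therefore result = [16, 24, 24, 17, 23, 15, 27].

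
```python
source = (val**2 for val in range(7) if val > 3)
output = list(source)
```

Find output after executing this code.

Step 1: For range(7), keep val > 3, then square:
  val=0: 0 <= 3, excluded
  val=1: 1 <= 3, excluded
  val=2: 2 <= 3, excluded
  val=3: 3 <= 3, excluded
  val=4: 4 > 3, yield 4**2 = 16
  val=5: 5 > 3, yield 5**2 = 25
  val=6: 6 > 3, yield 6**2 = 36
Therefore output = [16, 25, 36].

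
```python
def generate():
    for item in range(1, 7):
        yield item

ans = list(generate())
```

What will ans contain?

Step 1: The generator yields each value from range(1, 7).
Step 2: list() consumes all yields: [1, 2, 3, 4, 5, 6].
Therefore ans = [1, 2, 3, 4, 5, 6].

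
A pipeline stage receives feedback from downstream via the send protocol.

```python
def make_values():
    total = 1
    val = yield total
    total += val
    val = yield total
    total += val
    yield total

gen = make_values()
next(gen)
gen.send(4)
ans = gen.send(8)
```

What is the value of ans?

Step 1: next() -> yield total=1.
Step 2: send(4) -> val=4, total = 1+4 = 5, yield 5.
Step 3: send(8) -> val=8, total = 5+8 = 13, yield 13.
Therefore ans = 13.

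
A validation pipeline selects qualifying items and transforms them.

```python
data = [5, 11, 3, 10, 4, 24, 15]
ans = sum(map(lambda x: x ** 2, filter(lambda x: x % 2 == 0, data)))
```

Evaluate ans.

Step 1: Filter even numbers from [5, 11, 3, 10, 4, 24, 15]: [10, 4, 24]
Step 2: Square each: [100, 16, 576]
Step 3: Sum = 692.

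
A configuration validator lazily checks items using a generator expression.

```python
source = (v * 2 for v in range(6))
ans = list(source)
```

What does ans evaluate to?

Step 1: For each v in range(6), compute v*2:
  v=0: 0*2 = 0
  v=1: 1*2 = 2
  v=2: 2*2 = 4
  v=3: 3*2 = 6
  v=4: 4*2 = 8
  v=5: 5*2 = 10
Therefore ans = [0, 2, 4, 6, 8, 10].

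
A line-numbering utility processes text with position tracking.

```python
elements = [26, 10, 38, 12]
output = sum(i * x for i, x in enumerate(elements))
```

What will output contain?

Step 1: Compute i * x for each (i, x) in enumerate([26, 10, 38, 12]):
  i=0, x=26: 0*26 = 0
  i=1, x=10: 1*10 = 10
  i=2, x=38: 2*38 = 76
  i=3, x=12: 3*12 = 36
Step 2: sum = 0 + 10 + 76 + 36 = 122.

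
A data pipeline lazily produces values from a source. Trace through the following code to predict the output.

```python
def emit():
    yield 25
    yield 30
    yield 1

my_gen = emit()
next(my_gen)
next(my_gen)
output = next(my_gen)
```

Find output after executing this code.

Step 1: emit() creates a generator.
Step 2: next(my_gen) yields 25 (consumed and discarded).
Step 3: next(my_gen) yields 30 (consumed and discarded).
Step 4: next(my_gen) yields 1, assigned to output.
Therefore output = 1.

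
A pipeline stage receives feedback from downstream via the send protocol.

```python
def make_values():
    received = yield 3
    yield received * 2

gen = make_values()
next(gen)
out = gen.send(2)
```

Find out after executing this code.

Step 1: next(gen) advances to first yield, producing 3.
Step 2: send(2) resumes, received = 2.
Step 3: yield received * 2 = 2 * 2 = 4.
Therefore out = 4.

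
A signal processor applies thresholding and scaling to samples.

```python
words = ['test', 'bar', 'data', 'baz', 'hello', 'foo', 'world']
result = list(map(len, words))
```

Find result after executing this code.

Step 1: Map len() to each word:
  'test' -> 4
  'bar' -> 3
  'data' -> 4
  'baz' -> 3
  'hello' -> 5
  'foo' -> 3
  'world' -> 5
Therefore result = [4, 3, 4, 3, 5, 3, 5].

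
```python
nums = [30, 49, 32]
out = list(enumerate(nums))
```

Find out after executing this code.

Step 1: enumerate pairs each element with its index:
  (0, 30)
  (1, 49)
  (2, 32)
Therefore out = [(0, 30), (1, 49), (2, 32)].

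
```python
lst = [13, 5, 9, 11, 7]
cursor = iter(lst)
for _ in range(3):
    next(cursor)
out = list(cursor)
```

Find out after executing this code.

Step 1: Create iterator over [13, 5, 9, 11, 7].
Step 2: Advance 3 positions (consuming [13, 5, 9]).
Step 3: list() collects remaining elements: [11, 7].
Therefore out = [11, 7].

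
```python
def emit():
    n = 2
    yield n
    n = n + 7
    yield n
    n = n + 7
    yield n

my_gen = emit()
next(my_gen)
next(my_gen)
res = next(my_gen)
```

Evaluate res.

Step 1: Trace through generator execution:
  Yield 1: n starts at 2, yield 2
  Yield 2: n = 2 + 7 = 9, yield 9
  Yield 3: n = 9 + 7 = 16, yield 16
Step 2: First next() gets 2, second next() gets the second value, third next() yields 16.
Therefore res = 16.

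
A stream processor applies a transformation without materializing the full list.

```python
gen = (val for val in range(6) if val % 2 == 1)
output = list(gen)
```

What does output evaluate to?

Step 1: Filter range(6) keeping only odd values:
  val=0: even, excluded
  val=1: odd, included
  val=2: even, excluded
  val=3: odd, included
  val=4: even, excluded
  val=5: odd, included
Therefore output = [1, 3, 5].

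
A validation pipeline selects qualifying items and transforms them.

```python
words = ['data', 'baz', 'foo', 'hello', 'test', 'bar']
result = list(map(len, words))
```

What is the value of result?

Step 1: Map len() to each word:
  'data' -> 4
  'baz' -> 3
  'foo' -> 3
  'hello' -> 5
  'test' -> 4
  'bar' -> 3
Therefore result = [4, 3, 3, 5, 4, 3].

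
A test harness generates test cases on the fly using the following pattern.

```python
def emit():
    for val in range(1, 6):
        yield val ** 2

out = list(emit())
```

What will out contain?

Step 1: For each val in range(1, 6), yield val**2:
  val=1: yield 1**2 = 1
  val=2: yield 2**2 = 4
  val=3: yield 3**2 = 9
  val=4: yield 4**2 = 16
  val=5: yield 5**2 = 25
Therefore out = [1, 4, 9, 16, 25].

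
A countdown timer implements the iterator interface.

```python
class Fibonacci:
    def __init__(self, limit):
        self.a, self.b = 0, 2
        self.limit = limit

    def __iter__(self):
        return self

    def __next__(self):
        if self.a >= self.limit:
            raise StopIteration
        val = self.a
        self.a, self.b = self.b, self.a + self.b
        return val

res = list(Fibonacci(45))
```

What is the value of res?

Step 1: Fibonacci-like sequence (a=0, b=2) until >= 45:
  Yield 0, then a,b = 2,2
  Yield 2, then a,b = 2,4
  Yield 2, then a,b = 4,6
  Yield 4, then a,b = 6,10
  Yield 6, then a,b = 10,16
  Yield 10, then a,b = 16,26
  Yield 16, then a,b = 26,42
  Yield 26, then a,b = 42,68
  Yield 42, then a,b = 68,110
Step 2: 68 >= 45, stop.
Therefore res = [0, 2, 2, 4, 6, 10, 16, 26, 42].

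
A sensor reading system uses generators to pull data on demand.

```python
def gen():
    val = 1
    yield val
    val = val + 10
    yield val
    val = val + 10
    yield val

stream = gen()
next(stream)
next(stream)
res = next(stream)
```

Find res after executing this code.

Step 1: Trace through generator execution:
  Yield 1: val starts at 1, yield 1
  Yield 2: val = 1 + 10 = 11, yield 11
  Yield 3: val = 11 + 10 = 21, yield 21
Step 2: First next() gets 1, second next() gets the second value, third next() yields 21.
Therefore res = 21.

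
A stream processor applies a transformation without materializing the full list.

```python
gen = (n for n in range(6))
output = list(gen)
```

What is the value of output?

Step 1: Generator expression iterates range(6): [0, 1, 2, 3, 4, 5].
Step 2: list() collects all values.
Therefore output = [0, 1, 2, 3, 4, 5].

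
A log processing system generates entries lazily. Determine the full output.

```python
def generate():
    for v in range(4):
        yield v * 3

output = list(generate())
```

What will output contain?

Step 1: For each v in range(4), yield v * 3:
  v=0: yield 0 * 3 = 0
  v=1: yield 1 * 3 = 3
  v=2: yield 2 * 3 = 6
  v=3: yield 3 * 3 = 9
Therefore output = [0, 3, 6, 9].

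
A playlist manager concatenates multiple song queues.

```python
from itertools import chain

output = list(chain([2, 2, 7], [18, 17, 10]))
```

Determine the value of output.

Step 1: chain() concatenates iterables: [2, 2, 7] + [18, 17, 10].
Therefore output = [2, 2, 7, 18, 17, 10].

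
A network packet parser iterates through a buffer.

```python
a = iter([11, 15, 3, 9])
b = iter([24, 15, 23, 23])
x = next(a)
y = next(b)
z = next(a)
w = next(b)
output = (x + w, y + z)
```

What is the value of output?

Step 1: a iterates [11, 15, 3, 9], b iterates [24, 15, 23, 23].
Step 2: x = next(a) = 11, y = next(b) = 24.
Step 3: z = next(a) = 15, w = next(b) = 15.
Step 4: output = (11 + 15, 24 + 15) = (26, 39).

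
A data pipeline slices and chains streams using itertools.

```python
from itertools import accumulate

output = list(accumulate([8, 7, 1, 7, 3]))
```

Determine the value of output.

Step 1: accumulate computes running sums:
  + 8 = 8
  + 7 = 15
  + 1 = 16
  + 7 = 23
  + 3 = 26
Therefore output = [8, 15, 16, 23, 26].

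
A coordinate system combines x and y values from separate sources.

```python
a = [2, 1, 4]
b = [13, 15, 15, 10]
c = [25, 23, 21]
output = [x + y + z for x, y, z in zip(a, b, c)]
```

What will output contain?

Step 1: zip three lists (truncates to shortest, len=3):
  2 + 13 + 25 = 40
  1 + 15 + 23 = 39
  4 + 15 + 21 = 40
Therefore output = [40, 39, 40].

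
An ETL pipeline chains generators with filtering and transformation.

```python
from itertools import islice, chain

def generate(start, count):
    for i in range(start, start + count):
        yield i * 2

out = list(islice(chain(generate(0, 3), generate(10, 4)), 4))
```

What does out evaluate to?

Step 1: generate(0, 3) yields [0, 2, 4].
Step 2: generate(10, 4) yields [20, 22, 24, 26].
Step 3: chain concatenates: [0, 2, 4, 20, 22, 24, 26].
Step 4: islice takes first 4: [0, 2, 4, 20].
Therefore out = [0, 2, 4, 20].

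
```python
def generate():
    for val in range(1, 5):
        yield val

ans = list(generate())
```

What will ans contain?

Step 1: The generator yields each value from range(1, 5).
Step 2: list() consumes all yields: [1, 2, 3, 4].
Therefore ans = [1, 2, 3, 4].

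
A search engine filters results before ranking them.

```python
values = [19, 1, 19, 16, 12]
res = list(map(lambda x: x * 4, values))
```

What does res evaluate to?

Step 1: Apply lambda x: x * 4 to each element:
  19 -> 76
  1 -> 4
  19 -> 76
  16 -> 64
  12 -> 48
Therefore res = [76, 4, 76, 64, 48].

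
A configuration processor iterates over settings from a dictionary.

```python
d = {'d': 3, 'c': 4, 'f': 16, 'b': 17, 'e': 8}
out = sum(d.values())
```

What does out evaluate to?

Step 1: d.values() = [3, 4, 16, 17, 8].
Step 2: sum = 48.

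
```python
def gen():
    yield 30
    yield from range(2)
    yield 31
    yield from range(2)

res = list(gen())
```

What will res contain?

Step 1: Trace yields in order:
  yield 30
  yield 0
  yield 1
  yield 31
  yield 0
  yield 1
Therefore res = [30, 0, 1, 31, 0, 1].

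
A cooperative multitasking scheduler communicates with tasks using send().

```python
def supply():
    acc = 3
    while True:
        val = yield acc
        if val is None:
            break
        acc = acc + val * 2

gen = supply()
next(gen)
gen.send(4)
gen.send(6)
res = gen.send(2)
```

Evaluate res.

Step 1: next() -> yield acc=3.
Step 2: send(4) -> val=4, acc = 3 + 4*2 = 11, yield 11.
Step 3: send(6) -> val=6, acc = 11 + 6*2 = 23, yield 23.
Step 4: send(2) -> val=2, acc = 23 + 2*2 = 27, yield 27.
Therefore res = 27.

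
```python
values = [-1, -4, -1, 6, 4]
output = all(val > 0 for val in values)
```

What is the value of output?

Step 1: Check val > 0 for each element in [-1, -4, -1, 6, 4]:
  -1 > 0: False
  -4 > 0: False
  -1 > 0: False
  6 > 0: True
  4 > 0: True
Step 2: all() returns False.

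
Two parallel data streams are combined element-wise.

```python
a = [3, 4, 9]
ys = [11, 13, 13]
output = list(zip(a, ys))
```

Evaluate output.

Step 1: zip pairs elements at same index:
  Index 0: (3, 11)
  Index 1: (4, 13)
  Index 2: (9, 13)
Therefore output = [(3, 11), (4, 13), (9, 13)].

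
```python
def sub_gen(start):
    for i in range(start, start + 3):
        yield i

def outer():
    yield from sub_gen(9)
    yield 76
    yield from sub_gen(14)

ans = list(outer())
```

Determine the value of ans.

Step 1: outer() delegates to sub_gen(9):
  yield 9
  yield 10
  yield 11
Step 2: yield 76
Step 3: Delegates to sub_gen(14):
  yield 14
  yield 15
  yield 16
Therefore ans = [9, 10, 11, 76, 14, 15, 16].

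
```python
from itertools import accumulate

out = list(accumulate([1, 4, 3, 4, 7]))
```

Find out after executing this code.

Step 1: accumulate computes running sums:
  + 1 = 1
  + 4 = 5
  + 3 = 8
  + 4 = 12
  + 7 = 19
Therefore out = [1, 5, 8, 12, 19].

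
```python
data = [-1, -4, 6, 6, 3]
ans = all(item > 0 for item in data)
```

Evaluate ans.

Step 1: Check item > 0 for each element in [-1, -4, 6, 6, 3]:
  -1 > 0: False
  -4 > 0: False
  6 > 0: True
  6 > 0: True
  3 > 0: True
Step 2: all() returns False.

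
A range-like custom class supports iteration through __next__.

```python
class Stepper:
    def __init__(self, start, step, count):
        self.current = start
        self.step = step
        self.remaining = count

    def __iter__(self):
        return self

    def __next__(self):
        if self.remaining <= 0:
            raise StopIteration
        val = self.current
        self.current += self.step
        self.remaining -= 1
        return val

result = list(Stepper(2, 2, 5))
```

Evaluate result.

Step 1: Stepper starts at 2, increments by 2, for 5 steps:
  Yield 2, then current += 2
  Yield 4, then current += 2
  Yield 6, then current += 2
  Yield 8, then current += 2
  Yield 10, then current += 2
Therefore result = [2, 4, 6, 8, 10].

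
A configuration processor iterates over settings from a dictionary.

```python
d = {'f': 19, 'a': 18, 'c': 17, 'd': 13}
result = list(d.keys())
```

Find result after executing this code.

Step 1: d.keys() returns the dictionary keys in insertion order.
Therefore result = ['f', 'a', 'c', 'd'].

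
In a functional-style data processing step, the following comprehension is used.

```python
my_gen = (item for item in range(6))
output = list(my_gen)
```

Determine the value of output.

Step 1: Generator expression iterates range(6): [0, 1, 2, 3, 4, 5].
Step 2: list() collects all values.
Therefore output = [0, 1, 2, 3, 4, 5].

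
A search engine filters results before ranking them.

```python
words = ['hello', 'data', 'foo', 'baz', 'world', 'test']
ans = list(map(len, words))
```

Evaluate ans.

Step 1: Map len() to each word:
  'hello' -> 5
  'data' -> 4
  'foo' -> 3
  'baz' -> 3
  'world' -> 5
  'test' -> 4
Therefore ans = [5, 4, 3, 3, 5, 4].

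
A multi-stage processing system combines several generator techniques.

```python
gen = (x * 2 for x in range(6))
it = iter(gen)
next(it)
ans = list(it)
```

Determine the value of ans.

Step 1: Generator produces [0, 2, 4, 6, 8, 10].
Step 2: next(it) consumes first element (0).
Step 3: list(it) collects remaining: [2, 4, 6, 8, 10].
Therefore ans = [2, 4, 6, 8, 10].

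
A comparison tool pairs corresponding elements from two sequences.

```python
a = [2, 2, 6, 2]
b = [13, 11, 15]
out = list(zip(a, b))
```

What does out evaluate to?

Step 1: zip stops at shortest (len(a)=4, len(b)=3):
  Index 0: (2, 13)
  Index 1: (2, 11)
  Index 2: (6, 15)
Step 2: Last element of a (2) has no pair, dropped.
Therefore out = [(2, 13), (2, 11), (6, 15)].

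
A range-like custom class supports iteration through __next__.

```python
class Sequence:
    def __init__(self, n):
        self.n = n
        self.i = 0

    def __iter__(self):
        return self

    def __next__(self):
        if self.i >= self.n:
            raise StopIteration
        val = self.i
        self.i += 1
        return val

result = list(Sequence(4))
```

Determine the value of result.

Step 1: Sequence(4) creates an iterator counting 0 to 3.
Step 2: list() consumes all values: [0, 1, 2, 3].
Therefore result = [0, 1, 2, 3].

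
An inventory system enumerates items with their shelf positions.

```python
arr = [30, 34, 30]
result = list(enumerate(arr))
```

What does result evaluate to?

Step 1: enumerate pairs each element with its index:
  (0, 30)
  (1, 34)
  (2, 30)
Therefore result = [(0, 30), (1, 34), (2, 30)].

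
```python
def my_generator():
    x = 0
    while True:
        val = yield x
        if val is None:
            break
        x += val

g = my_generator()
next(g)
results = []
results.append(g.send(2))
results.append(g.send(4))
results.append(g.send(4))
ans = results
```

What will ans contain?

Step 1: next(g) -> yield 0.
Step 2: send(2) -> x = 2, yield 2.
Step 3: send(4) -> x = 6, yield 6.
Step 4: send(4) -> x = 10, yield 10.
Therefore ans = [2, 6, 10].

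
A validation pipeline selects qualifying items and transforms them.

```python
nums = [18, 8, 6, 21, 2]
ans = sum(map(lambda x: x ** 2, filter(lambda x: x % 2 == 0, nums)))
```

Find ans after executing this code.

Step 1: Filter even numbers from [18, 8, 6, 21, 2]: [18, 8, 6, 2]
Step 2: Square each: [324, 64, 36, 4]
Step 3: Sum = 428.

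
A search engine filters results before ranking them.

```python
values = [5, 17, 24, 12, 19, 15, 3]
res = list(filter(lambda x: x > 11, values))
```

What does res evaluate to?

Step 1: Filter elements > 11:
  5: removed
  17: kept
  24: kept
  12: kept
  19: kept
  15: kept
  3: removed
Therefore res = [17, 24, 12, 19, 15].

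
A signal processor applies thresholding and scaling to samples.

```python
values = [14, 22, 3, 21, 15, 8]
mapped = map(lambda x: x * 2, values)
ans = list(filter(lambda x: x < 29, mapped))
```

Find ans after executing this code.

Step 1: Map x * 2:
  14 -> 28
  22 -> 44
  3 -> 6
  21 -> 42
  15 -> 30
  8 -> 16
Step 2: Filter for < 29:
  28: kept
  44: removed
  6: kept
  42: removed
  30: removed
  16: kept
Therefore ans = [28, 6, 16].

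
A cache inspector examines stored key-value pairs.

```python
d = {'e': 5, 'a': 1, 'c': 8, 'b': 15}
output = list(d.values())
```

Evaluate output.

Step 1: d.values() returns the dictionary values in insertion order.
Therefore output = [5, 1, 8, 15].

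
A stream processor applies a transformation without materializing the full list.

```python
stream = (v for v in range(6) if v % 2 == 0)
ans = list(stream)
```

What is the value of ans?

Step 1: Filter range(6) keeping only even values:
  v=0: even, included
  v=1: odd, excluded
  v=2: even, included
  v=3: odd, excluded
  v=4: even, included
  v=5: odd, excluded
Therefore ans = [0, 2, 4].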